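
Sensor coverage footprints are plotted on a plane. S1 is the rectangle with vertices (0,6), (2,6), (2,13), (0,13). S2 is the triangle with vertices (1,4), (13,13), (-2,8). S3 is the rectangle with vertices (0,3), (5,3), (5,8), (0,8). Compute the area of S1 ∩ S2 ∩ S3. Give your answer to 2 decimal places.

4.00

The intersection is the polygon with vertices (0,6), (0,8), (2,8), (2,6).
By the shoelace formula its area is 4.00.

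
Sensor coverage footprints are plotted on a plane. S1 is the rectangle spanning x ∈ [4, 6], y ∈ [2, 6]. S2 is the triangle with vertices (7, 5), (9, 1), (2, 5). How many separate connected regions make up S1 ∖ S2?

S1 ∖ S2 splits into 2 disjoint pieces (area 2.5714, area 2).

2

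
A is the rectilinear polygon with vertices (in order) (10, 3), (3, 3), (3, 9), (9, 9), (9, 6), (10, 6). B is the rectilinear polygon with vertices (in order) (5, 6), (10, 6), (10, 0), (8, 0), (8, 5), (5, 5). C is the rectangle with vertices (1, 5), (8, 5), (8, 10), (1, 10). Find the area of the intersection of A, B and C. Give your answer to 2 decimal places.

The intersection is the polygon with vertices (5,5), (5,6), (8,6), (8,5).
By the shoelace formula its area is 3.00.

3.00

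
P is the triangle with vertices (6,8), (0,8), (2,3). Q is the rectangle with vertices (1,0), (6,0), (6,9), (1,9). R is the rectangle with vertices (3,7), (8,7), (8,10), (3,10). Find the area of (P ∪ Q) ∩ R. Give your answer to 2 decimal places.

6.00

The region (P ∪ Q) ∩ R is the polygon with vertices (6,9), (6,8), (6,7), (3,7), (3,9).
By the shoelace formula its area is 6.00.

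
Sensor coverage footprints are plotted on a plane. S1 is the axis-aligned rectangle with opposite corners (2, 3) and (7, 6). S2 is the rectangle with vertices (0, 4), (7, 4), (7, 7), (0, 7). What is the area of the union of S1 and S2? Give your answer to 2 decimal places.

26.00

By inclusion–exclusion:
Individual areas: |S1| = 15, |S2| = 21.
|S1∩S2|: x∈[2,7], y∈[4,6] → 5·2 = 10.
|S1 ∪ S2| = 36 − 10 = 26.00.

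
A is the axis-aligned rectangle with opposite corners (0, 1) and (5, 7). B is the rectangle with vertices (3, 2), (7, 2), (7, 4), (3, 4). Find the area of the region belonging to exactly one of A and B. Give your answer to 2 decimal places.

|A∩B|: x∈[3,5], y∈[2,4] → 2·2 = 4.
|A △ B| = |A| + |B| − 2·|A∩B| = 30 + 8 − 8 = 30.00.

30.00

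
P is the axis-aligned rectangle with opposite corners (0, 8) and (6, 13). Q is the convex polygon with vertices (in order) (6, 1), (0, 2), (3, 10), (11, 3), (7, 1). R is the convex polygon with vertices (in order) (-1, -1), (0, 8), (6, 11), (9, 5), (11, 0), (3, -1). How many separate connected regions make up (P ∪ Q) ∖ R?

2

(P ∪ Q) ∖ R splits into 2 disjoint pieces (area 21, area 1.2692).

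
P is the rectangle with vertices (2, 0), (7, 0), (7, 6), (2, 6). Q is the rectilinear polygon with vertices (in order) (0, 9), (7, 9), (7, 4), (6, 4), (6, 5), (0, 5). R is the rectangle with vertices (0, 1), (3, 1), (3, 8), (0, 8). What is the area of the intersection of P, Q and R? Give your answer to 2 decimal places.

1.00

The intersection is the polygon with vertices (2,5), (2,6), (3,6), (3,5).
By the shoelace formula its area is 1.00.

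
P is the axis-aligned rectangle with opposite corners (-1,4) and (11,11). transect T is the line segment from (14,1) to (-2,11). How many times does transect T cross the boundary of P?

The segment meets the boundary at (-1,10.375), (9.2,4).

2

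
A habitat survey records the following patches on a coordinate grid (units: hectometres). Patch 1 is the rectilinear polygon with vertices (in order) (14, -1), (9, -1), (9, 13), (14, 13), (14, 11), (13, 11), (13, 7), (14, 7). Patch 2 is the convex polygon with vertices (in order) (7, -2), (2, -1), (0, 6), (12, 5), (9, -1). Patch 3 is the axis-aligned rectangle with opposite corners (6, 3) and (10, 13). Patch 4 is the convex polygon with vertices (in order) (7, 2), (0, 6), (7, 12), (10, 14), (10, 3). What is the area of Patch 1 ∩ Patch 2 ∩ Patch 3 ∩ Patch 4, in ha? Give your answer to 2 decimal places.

2.21

The intersection is the polygon with vertices (10,3), (9,3), (9,5.25), (10,5.167).
By the shoelace formula its area is 2.21.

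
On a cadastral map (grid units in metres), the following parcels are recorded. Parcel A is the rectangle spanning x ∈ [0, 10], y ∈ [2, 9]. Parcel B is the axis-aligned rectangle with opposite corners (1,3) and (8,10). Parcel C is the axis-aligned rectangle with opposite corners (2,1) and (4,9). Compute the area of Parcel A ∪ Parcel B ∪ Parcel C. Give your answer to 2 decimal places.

79.00

By inclusion–exclusion:
Individual areas: |Parcel A| = 70, |Parcel B| = 49, |Parcel C| = 16.
|Parcel A∩Parcel B|: x∈[1,8], y∈[3,9] → 7·6 = 42.
|Parcel A∩Parcel C|: x∈[2,4], y∈[2,9] → 2·7 = 14.
|Parcel B∩Parcel C|: x∈[2,4], y∈[3,9] → 2·6 = 12.
|Parcel A∩Parcel B∩Parcel C| = 12.
|Parcel A ∪ Parcel B ∪ Parcel C| = 135 − 68 + 12 = 79.00.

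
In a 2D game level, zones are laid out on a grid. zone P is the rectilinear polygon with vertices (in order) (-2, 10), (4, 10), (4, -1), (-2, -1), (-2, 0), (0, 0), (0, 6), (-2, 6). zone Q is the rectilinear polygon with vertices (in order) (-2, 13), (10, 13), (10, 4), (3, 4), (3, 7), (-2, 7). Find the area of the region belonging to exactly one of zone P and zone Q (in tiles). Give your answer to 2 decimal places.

105.00

|zone P| = 54, |zone Q| = 93, |zone P∩zone Q| = 21.
|zone P △ zone Q| = |zone P| + |zone Q| − 2·|zone P∩zone Q| = 54 + 93 − 42 = 105.00.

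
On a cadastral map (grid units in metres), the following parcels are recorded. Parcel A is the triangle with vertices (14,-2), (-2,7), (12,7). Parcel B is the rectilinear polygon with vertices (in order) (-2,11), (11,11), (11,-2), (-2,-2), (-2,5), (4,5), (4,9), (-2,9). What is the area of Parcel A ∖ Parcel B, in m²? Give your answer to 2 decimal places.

23.91

|Parcel A| = 63, |Parcel A∩Parcel B| = 39.0868.
|Parcel A ∖ Parcel B| = |Parcel A| − |Parcel A∩Parcel B| = 63 − 39.0868 = 23.91.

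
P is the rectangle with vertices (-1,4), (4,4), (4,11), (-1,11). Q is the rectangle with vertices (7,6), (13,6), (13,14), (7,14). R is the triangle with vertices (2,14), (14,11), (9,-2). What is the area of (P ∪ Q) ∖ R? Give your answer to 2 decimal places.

|P ∪ Q| = 83.
|(P ∪ Q) ∩ R| = 35.4325.
|(P ∪ Q) ∖ R| = 83 − 35.4325 = 47.57.

47.57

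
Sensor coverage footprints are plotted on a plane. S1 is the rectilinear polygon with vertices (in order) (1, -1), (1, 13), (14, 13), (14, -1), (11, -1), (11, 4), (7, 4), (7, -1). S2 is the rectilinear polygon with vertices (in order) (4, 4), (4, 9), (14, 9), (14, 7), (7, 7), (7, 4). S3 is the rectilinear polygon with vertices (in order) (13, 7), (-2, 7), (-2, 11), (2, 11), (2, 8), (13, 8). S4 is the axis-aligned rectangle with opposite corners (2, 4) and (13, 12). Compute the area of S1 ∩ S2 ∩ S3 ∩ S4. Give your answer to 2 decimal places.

The intersection is the polygon with vertices (4,7), (4,8), (13,8), (13,7), (7,7).
By the shoelace formula its area is 9.00.

9.00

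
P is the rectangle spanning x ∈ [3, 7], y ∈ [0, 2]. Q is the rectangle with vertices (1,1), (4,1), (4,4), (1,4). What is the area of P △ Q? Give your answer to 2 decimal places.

15.00

|P∩Q|: x∈[3,4], y∈[1,2] → 1·1 = 1.
|P △ Q| = |P| + |Q| − 2·|P∩Q| = 8 + 9 − 2 = 15.00.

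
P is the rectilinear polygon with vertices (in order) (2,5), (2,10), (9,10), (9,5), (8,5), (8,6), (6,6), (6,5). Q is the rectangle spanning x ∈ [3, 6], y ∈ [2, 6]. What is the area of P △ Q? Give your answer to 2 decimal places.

39.00

|P| = 33, |Q| = 12, |P∩Q| = 3.
|P △ Q| = |P| + |Q| − 2·|P∩Q| = 33 + 12 − 6 = 39.00.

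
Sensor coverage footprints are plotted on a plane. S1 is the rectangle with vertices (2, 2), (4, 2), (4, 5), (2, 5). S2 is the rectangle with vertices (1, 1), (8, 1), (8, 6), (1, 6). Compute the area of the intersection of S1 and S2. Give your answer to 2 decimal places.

6.00

|S1∩S2|: x∈[2,4], y∈[2,5] → 2·3 = 6.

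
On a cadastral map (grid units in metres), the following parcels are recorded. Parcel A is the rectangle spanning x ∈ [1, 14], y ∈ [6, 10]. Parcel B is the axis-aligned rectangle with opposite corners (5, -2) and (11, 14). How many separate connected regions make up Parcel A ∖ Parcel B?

Parcel A ∖ Parcel B splits into 2 disjoint pieces (area 12, area 16).

2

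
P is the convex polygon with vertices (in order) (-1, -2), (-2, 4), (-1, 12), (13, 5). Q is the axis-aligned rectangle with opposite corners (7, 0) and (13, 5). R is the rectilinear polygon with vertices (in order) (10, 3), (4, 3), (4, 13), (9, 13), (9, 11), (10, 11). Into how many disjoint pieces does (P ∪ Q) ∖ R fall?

(P ∪ Q) ∖ R is a single connected region.

1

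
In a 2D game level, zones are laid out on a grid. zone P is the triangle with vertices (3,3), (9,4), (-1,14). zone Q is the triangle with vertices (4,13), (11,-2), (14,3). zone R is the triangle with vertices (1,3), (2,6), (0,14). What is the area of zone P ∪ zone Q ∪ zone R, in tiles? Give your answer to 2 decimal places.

78.93

By inclusion–exclusion:
Individual areas: |zone P| = 35, |zone Q| = 40, |zone R| = 7.
|zone P∩zone Q| = 0.6495.
|zone P∩zone R| = 2.4196.
|zone Q∩zone R| = 0.
|zone P∩zone Q∩zone R| = 0.
|zone P ∪ zone Q ∪ zone R| = 82 − 3.069 + 0 = 78.93.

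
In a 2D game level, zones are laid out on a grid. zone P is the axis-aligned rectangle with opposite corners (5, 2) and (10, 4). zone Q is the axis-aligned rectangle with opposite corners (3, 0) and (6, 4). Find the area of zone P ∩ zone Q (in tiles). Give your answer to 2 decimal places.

2.00

|zone P∩zone Q|: x∈[5,6], y∈[2,4] → 1·2 = 2.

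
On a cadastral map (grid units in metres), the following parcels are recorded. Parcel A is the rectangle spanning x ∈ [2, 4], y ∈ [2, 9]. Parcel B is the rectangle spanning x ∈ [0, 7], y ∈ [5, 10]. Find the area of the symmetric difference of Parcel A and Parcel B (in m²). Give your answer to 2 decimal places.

33.00

|Parcel A∩Parcel B|: x∈[2,4], y∈[5,9] → 2·4 = 8.
|Parcel A △ Parcel B| = |Parcel A| + |Parcel B| − 2·|Parcel A∩Parcel B| = 14 + 35 − 16 = 33.00.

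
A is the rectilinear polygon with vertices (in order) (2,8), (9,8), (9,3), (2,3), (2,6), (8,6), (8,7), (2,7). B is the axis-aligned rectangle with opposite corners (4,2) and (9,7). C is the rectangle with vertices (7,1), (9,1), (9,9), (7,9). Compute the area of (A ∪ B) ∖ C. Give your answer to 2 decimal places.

|A ∪ B| = 38.
|(A ∪ B) ∩ C| = 12.
|(A ∪ B) ∖ C| = 38 − 12 = 26.00.

26.00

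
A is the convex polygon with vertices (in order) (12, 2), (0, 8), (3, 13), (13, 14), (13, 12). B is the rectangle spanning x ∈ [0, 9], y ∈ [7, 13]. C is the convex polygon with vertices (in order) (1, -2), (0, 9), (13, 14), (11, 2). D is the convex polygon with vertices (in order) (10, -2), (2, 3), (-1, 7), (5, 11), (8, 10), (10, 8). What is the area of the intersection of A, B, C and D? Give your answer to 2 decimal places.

23.70

The intersection is the polygon with vertices (5.107,10.964), (8,10), (9,9), (9,7), (2,7), (0.286,7.857), (4.727,10.818).
By the shoelace formula its area is 23.70.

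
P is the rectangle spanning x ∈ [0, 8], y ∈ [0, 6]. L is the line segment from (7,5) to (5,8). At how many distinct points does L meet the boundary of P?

The segment meets the boundary at (6.333,6).

1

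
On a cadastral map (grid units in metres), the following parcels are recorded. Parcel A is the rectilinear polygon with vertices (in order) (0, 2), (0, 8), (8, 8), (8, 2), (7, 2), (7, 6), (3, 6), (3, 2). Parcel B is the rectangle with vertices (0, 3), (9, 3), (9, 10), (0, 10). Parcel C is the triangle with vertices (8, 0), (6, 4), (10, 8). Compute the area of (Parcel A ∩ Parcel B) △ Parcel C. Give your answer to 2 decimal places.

|Parcel A ∩ Parcel B| = 28.
|(Parcel A ∩ Parcel B) ∩ Parcel C| = 2.5.
|(Parcel A ∩ Parcel B) △ Parcel C| = 28 + 12 − 5 = 35.00.

35.00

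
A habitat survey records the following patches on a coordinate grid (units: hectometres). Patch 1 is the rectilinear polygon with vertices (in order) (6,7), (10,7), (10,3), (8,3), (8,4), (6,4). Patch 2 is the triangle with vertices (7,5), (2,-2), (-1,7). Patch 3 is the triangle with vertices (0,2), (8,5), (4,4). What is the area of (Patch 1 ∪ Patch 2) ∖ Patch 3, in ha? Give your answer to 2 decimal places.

|Patch 1 ∪ Patch 2| = 46.2321.
|(Patch 1 ∪ Patch 2) ∩ Patch 3| = 1.9788.
|(Patch 1 ∪ Patch 2) ∖ Patch 3| = 46.2321 − 1.9788 = 44.25.

44.25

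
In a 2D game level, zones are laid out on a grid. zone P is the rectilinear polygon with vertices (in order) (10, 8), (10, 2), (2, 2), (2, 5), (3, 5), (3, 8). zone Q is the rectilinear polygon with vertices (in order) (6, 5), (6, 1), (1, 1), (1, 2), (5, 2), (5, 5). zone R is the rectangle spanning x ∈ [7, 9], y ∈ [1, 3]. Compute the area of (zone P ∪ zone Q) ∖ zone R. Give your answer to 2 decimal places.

48.00

|zone P ∪ zone Q| = 50.
|(zone P ∪ zone Q) ∩ zone R| = 2.
|(zone P ∪ zone Q) ∖ zone R| = 50 − 2 = 48.00.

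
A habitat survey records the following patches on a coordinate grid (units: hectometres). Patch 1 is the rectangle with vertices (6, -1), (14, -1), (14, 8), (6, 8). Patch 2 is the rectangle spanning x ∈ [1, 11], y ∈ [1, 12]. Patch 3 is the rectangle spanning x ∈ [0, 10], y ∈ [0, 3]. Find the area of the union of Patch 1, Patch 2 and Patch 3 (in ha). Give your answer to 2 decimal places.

155.00

By inclusion–exclusion:
Individual areas: |Patch 1| = 72, |Patch 2| = 110, |Patch 3| = 30.
|Patch 1∩Patch 2|: x∈[6,11], y∈[1,8] → 5·7 = 35.
|Patch 1∩Patch 3|: x∈[6,10], y∈[0,3] → 4·3 = 12.
|Patch 2∩Patch 3|: x∈[1,10], y∈[1,3] → 9·2 = 18.
|Patch 1∩Patch 2∩Patch 3| = 8.
|Patch 1 ∪ Patch 2 ∪ Patch 3| = 212 − 65 + 8 = 155.00.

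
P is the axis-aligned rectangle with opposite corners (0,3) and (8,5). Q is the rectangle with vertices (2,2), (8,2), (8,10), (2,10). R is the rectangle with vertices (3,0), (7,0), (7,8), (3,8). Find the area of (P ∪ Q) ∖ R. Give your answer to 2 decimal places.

28.00

|P ∪ Q| = 52.
|(P ∪ Q) ∩ R| = 24.
|(P ∪ Q) ∖ R| = 52 − 24 = 28.00.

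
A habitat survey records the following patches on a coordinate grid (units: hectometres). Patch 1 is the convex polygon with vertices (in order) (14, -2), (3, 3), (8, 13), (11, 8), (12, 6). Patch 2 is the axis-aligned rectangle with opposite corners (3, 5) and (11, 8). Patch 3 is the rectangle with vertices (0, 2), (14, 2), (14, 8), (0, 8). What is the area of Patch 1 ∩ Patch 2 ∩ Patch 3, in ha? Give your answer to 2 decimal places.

The intersection is the polygon with vertices (11,8), (11,5), (4,5), (5.5,8).
By the shoelace formula its area is 18.75.

18.75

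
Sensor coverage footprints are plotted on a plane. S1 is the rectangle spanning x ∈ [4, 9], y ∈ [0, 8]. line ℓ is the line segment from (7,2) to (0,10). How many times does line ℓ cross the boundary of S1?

The segment meets the boundary at (4,5.429).

1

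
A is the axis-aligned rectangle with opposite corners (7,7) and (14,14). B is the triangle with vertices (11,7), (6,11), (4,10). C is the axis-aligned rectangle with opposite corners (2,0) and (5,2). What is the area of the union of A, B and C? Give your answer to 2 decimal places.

58.53

By inclusion–exclusion:
Individual areas: |A| = 49, |B| = 6.5, |C| = 6.
|A∩B| = 2.9714.
|A∩C| = 0 (no overlap).
|B∩C| = 0.
|A∩B∩C| = 0.
|A ∪ B ∪ C| = 61.5 − 2.9714 + 0 = 58.53.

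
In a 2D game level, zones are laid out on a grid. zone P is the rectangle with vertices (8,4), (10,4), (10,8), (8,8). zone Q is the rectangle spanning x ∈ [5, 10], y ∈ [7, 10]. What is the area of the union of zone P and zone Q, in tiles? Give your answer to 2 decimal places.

By inclusion–exclusion:
Individual areas: |zone P| = 8, |zone Q| = 15.
|zone P∩zone Q|: x∈[8,10], y∈[7,8] → 2·1 = 2.
|zone P ∪ zone Q| = 23 − 2 = 21.00.

21.00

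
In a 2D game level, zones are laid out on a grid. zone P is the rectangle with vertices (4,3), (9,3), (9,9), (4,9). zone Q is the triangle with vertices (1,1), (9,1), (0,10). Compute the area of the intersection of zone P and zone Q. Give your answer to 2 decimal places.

The intersection is the polygon with vertices (4,3), (4,6), (7,3).
By the shoelace formula its area is 4.50.

4.50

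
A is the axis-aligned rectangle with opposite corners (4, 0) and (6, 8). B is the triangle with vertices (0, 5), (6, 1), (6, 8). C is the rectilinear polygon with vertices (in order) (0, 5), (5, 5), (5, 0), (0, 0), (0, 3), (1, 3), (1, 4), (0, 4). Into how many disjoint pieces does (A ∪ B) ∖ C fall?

1

(A ∪ B) ∖ C is a single connected region.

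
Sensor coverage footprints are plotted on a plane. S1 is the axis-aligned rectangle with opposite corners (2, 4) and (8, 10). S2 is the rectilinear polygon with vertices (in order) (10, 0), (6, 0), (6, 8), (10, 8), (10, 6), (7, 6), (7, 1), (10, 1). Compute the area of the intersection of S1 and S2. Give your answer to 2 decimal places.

6.00

The intersection is the polygon with vertices (8,6), (7,6), (7,4), (6,4), (6,8), (8,8).
By the shoelace formula its area is 6.00.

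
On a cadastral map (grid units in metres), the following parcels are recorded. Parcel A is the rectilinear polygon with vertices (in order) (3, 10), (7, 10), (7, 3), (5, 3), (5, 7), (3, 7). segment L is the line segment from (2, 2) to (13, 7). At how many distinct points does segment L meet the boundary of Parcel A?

The segment meets the boundary at (7,4.273), (5,3.364).

2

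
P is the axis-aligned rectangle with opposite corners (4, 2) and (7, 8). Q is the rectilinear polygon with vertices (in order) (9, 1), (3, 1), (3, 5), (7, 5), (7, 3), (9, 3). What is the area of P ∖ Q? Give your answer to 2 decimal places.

|P| = 18, |P∩Q| = 9.
|P ∖ Q| = |P| − |P∩Q| = 18 − 9 = 9.00.

9.00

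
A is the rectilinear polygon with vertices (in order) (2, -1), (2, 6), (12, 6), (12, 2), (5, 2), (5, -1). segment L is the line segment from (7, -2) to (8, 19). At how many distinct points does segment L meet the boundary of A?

2

The segment meets the boundary at (7.381,6), (7.19,2).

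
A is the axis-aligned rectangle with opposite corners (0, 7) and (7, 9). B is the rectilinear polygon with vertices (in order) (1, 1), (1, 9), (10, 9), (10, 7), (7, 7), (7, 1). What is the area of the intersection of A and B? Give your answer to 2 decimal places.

12.00

The intersection is the polygon with vertices (7,7), (1,7), (1,9), (7,9).
By the shoelace formula its area is 12.00.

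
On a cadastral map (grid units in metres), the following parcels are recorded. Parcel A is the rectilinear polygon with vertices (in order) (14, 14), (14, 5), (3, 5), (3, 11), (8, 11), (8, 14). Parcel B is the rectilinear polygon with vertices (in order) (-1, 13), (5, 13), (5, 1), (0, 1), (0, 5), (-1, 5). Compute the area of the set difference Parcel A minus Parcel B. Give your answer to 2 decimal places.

72.00

|Parcel A| = 84, |Parcel A∩Parcel B| = 12.
|Parcel A ∖ Parcel B| = |Parcel A| − |Parcel A∩Parcel B| = 84 − 12 = 72.00.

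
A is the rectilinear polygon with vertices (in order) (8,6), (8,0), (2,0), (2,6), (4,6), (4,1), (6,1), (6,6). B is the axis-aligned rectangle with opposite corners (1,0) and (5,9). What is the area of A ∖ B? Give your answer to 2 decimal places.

|A| = 26, |A∩B| = 13.
|A ∖ B| = |A| − |A∩B| = 26 − 13 = 13.00.

13.00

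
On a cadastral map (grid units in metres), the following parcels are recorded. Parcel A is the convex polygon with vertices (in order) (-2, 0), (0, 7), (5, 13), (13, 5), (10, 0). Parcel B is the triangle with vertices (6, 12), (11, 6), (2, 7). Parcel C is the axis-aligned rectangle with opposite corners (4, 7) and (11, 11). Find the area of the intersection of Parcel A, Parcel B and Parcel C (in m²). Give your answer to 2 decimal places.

17.10

The intersection is the polygon with vertices (5.2,11), (6.833,11), (10.167,7), (4,7), (4,9.5).
By the shoelace formula its area is 17.10.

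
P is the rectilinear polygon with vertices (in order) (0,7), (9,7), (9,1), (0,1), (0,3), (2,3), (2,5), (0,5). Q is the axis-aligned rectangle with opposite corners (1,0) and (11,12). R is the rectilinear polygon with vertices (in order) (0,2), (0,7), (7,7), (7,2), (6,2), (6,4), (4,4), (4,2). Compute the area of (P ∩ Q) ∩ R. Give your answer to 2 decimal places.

24.00

|P ∩ Q| = 46.
|(P ∩ Q) ∩ R| = 24.00.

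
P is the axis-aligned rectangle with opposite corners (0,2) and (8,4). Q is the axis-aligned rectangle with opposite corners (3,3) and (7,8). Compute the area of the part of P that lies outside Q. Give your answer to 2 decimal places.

|P∩Q|: x∈[3,7], y∈[3,4] → 4·1 = 4.
|P| = 16.
|P ∖ Q| = |P| − |P∩Q| = 16 − 4 = 12.00.

12.00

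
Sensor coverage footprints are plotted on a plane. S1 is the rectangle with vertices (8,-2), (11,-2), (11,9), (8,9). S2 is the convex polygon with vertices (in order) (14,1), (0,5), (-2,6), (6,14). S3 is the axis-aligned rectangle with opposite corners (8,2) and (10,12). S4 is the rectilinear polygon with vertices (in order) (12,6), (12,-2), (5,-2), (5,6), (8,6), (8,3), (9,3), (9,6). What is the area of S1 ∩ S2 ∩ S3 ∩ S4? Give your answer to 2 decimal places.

4.14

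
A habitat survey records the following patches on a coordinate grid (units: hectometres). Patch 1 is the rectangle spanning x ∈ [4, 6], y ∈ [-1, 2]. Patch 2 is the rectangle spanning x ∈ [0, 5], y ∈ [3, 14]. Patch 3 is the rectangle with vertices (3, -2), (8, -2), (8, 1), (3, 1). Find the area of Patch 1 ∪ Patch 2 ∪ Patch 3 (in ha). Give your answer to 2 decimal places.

By inclusion–exclusion:
Individual areas: |Patch 1| = 6, |Patch 2| = 55, |Patch 3| = 15.
|Patch 1∩Patch 2| = 0 (no overlap).
|Patch 1∩Patch 3|: x∈[4,6], y∈[-1,1] → 2·2 = 4.
|Patch 2∩Patch 3| = 0 (no overlap).
|Patch 1∩Patch 2∩Patch 3| = 0.
|Patch 1 ∪ Patch 2 ∪ Patch 3| = 76 − 4 + 0 = 72.00.

72.00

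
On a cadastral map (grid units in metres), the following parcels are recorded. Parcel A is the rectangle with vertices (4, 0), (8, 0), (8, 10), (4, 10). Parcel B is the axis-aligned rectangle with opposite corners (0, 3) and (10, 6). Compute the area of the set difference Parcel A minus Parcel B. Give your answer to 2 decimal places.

|Parcel A∩Parcel B|: x∈[4,8], y∈[3,6] → 4·3 = 12.
|Parcel A| = 40.
|Parcel A ∖ Parcel B| = |Parcel A| − |Parcel A∩Parcel B| = 40 − 12 = 28.00.

28.00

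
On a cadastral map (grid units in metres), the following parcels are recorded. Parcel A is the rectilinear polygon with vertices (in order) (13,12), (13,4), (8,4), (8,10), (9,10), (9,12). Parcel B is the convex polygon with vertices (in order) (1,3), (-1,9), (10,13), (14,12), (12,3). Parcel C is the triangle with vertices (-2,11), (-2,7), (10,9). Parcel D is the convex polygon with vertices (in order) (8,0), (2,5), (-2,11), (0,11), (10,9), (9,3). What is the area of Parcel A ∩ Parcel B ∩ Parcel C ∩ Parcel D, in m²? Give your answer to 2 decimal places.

The intersection is the polygon with vertices (10,9), (8,8.667), (8,9.333).
By the shoelace formula its area is 0.67.

0.67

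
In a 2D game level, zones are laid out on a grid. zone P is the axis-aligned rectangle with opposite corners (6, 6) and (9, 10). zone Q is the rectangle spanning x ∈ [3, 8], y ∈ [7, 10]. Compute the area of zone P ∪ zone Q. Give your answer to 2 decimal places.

By inclusion–exclusion:
Individual areas: |zone P| = 12, |zone Q| = 15.
|zone P∩zone Q|: x∈[6,8], y∈[7,10] → 2·3 = 6.
|zone P ∪ zone Q| = 27 − 6 = 21.00.

21.00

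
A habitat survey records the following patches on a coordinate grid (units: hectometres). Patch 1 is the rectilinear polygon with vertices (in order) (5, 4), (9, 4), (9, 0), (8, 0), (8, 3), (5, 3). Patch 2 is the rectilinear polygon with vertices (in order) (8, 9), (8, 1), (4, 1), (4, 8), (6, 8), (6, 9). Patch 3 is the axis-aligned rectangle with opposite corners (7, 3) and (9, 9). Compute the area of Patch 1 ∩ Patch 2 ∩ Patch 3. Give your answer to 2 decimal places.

The intersection is the polygon with vertices (8,3), (7,3), (7,4), (8,4).
By the shoelace formula its area is 1.00.

1.00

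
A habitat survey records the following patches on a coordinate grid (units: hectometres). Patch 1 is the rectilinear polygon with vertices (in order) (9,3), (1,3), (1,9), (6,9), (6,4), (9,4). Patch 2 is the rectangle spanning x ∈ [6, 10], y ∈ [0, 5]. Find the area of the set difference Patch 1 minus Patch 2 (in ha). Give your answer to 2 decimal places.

|Patch 1| = 33, |Patch 1∩Patch 2| = 3.
|Patch 1 ∖ Patch 2| = |Patch 1| − |Patch 1∩Patch 2| = 33 − 3 = 30.00.

30.00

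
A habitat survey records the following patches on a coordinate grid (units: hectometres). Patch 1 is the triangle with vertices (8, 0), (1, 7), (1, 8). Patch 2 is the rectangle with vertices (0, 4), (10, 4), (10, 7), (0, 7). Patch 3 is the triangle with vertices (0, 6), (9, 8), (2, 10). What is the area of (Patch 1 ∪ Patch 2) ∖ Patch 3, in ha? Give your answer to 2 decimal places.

29.00

|Patch 1 ∪ Patch 2| = 31.4375.
|(Patch 1 ∪ Patch 2) ∩ Patch 3| = 2.4375.
|(Patch 1 ∪ Patch 2) ∖ Patch 3| = 31.4375 − 2.4375 = 29.00.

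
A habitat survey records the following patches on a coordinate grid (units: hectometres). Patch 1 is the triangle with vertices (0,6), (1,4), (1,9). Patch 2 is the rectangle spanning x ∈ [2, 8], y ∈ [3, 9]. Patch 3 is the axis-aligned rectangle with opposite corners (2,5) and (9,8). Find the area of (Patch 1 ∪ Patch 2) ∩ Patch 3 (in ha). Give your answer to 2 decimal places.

The region (Patch 1 ∪ Patch 2) ∩ Patch 3 is the polygon with vertices (8,5), (2,5), (2,8), (8,8).
By the shoelace formula its area is 18.00.

18.00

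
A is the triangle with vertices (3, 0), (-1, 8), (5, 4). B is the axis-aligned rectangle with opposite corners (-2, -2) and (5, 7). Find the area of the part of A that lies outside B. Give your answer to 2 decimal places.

|A| = 16, |A∩B| = 15.5.
|A ∖ B| = |A| − |A∩B| = 16 − 15.5 = 0.50.

0.50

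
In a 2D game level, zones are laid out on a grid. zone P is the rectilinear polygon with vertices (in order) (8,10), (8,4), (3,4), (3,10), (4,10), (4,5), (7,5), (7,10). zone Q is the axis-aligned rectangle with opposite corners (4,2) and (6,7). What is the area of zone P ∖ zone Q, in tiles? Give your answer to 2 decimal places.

13.00

|zone P| = 15, |zone P∩zone Q| = 2.
|zone P ∖ zone Q| = |zone P| − |zone P∩zone Q| = 15 − 2 = 13.00.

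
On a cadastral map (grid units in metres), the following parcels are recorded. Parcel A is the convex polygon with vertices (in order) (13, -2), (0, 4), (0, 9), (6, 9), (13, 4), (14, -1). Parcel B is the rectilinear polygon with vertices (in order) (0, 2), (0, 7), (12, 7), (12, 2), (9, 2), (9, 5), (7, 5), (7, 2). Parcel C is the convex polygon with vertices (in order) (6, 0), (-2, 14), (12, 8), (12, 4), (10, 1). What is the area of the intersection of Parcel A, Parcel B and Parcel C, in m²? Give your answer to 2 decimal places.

31.87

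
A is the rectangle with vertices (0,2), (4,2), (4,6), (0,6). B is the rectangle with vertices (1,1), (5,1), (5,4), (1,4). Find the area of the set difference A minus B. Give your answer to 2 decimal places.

10.00

|A∩B|: x∈[1,4], y∈[2,4] → 3·2 = 6.
|A| = 16.
|A ∖ B| = |A| − |A∩B| = 16 − 6 = 10.00.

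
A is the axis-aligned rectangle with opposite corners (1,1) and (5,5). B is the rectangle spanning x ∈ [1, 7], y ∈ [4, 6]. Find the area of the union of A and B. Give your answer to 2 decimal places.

24.00

By inclusion–exclusion:
Individual areas: |A| = 16, |B| = 12.
|A∩B|: x∈[1,5], y∈[4,5] → 4·1 = 4.
|A ∪ B| = 28 − 4 = 24.00.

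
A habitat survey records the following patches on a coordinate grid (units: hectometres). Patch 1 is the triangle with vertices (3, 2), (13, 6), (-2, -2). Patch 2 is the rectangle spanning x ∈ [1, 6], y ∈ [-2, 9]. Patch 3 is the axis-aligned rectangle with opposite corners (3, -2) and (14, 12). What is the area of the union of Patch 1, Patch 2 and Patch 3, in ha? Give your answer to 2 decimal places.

By inclusion–exclusion:
Individual areas: |Patch 1| = 10, |Patch 2| = 55, |Patch 3| = 154.
|Patch 1∩Patch 2| = 5.5333.
|Patch 1∩Patch 3| = 6.6667.
|Patch 2∩Patch 3|: x∈[3,6], y∈[-2,9] → 3·11 = 33.
|Patch 1∩Patch 2∩Patch 3| = 3.4.
|Patch 1 ∪ Patch 2 ∪ Patch 3| = 219 − 45.2 + 3.4 = 177.20.

177.20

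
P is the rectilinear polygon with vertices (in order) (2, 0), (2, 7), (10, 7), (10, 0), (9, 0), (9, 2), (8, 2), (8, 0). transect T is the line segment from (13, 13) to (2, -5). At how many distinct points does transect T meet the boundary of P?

The segment meets the boundary at (5.056,0), (9.333,7).

2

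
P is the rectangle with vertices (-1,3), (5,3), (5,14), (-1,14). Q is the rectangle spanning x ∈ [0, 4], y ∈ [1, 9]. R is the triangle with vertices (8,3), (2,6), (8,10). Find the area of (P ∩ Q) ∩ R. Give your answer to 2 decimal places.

The region (P ∩ Q) ∩ R is the polygon with vertices (4,5), (2,6), (4,7.333).
By the shoelace formula its area is 2.33.

2.33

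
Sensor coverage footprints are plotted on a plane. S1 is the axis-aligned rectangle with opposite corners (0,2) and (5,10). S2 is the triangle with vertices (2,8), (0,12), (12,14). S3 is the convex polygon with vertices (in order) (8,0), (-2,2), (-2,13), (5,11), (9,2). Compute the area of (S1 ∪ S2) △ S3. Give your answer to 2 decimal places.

|S1 ∪ S2| = 61.7.
|(S1 ∪ S2) ∩ S3| = 47.6211.
|(S1 ∪ S2) △ S3| = 61.7 + 99 − 95.2421 = 65.46.

65.46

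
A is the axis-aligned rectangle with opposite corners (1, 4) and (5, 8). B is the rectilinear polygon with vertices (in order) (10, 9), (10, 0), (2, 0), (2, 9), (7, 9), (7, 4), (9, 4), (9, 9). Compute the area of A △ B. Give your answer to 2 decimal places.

54.00

|A| = 16, |B| = 62, |A∩B| = 12.
|A △ B| = |A| + |B| − 2·|A∩B| = 16 + 62 − 24 = 54.00.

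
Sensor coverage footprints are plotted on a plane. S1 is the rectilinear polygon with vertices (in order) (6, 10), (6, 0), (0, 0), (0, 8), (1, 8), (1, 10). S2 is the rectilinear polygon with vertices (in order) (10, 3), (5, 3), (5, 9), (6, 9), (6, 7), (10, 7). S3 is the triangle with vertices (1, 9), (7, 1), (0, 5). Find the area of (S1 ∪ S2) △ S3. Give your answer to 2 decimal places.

59.01

|S1 ∪ S2| = 74.
|(S1 ∪ S2) ∩ S3| = 15.494.
|(S1 ∪ S2) △ S3| = 74 + 16 − 30.9881 = 59.01.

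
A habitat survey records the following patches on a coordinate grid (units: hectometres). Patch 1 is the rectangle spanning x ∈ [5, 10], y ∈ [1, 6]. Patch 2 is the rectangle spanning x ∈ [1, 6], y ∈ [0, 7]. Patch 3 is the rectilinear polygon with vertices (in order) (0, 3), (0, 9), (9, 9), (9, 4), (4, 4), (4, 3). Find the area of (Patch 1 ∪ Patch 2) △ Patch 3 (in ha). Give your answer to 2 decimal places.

56.00

|Patch 1 ∪ Patch 2| = 55.
|(Patch 1 ∪ Patch 2) ∩ Patch 3| = 24.
|(Patch 1 ∪ Patch 2) △ Patch 3| = 55 + 49 − 48 = 56.00.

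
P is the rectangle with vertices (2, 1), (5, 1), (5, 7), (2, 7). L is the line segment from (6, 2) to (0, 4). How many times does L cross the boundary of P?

The segment meets the boundary at (2,3.333), (5,2.333).

2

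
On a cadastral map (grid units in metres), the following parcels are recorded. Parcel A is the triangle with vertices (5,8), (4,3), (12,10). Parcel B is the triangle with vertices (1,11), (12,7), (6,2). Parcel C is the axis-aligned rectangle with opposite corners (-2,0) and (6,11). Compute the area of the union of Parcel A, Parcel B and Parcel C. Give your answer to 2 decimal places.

112.84

By inclusion–exclusion:
Individual areas: |Parcel A| = 16.5, |Parcel B| = 39.5, |Parcel C| = 88.
|Parcel A∩Parcel B| = 12.4365.
|Parcel A∩Parcel C| = 5.8929.
|Parcel B∩Parcel C| = 17.9545.
|Parcel A∩Parcel B∩Parcel C| = 5.1264.
|Parcel A ∪ Parcel B ∪ Parcel C| = 144 − 36.2839 + 5.1264 = 112.84.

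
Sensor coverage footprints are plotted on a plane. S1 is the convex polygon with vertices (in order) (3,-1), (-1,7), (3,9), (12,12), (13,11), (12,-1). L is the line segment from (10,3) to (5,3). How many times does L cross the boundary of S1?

0

The segment lies entirely inside S1 and never meets its boundary.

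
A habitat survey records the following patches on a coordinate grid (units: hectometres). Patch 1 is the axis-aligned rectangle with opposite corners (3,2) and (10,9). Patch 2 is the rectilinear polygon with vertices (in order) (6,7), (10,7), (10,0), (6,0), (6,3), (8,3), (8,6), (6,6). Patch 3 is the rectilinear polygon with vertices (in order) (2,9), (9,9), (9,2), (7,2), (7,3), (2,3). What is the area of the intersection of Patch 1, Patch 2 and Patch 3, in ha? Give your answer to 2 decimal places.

8.00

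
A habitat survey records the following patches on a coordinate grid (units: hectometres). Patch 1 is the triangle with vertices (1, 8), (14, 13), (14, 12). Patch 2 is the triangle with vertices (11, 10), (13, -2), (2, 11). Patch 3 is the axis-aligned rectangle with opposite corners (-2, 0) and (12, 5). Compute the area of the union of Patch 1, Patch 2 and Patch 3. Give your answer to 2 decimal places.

By inclusion–exclusion:
Individual areas: |Patch 1| = 6.5, |Patch 2| = 53, |Patch 3| = 70.
|Patch 1∩Patch 2| = 1.5048.
|Patch 1∩Patch 3| = 0.
|Patch 2∩Patch 3| = 13.9551.
|Patch 1∩Patch 2∩Patch 3| = 0.
|Patch 1 ∪ Patch 2 ∪ Patch 3| = 129.5 − 15.46 + 0 = 114.04.

114.04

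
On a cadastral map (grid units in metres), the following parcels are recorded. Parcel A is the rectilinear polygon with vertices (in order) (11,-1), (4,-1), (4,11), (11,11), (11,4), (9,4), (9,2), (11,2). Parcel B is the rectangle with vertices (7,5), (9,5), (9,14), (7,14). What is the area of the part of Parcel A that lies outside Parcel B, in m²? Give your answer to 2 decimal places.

68.00

|Parcel A| = 80, |Parcel A∩Parcel B| = 12.
|Parcel A ∖ Parcel B| = |Parcel A| − |Parcel A∩Parcel B| = 80 − 12 = 68.00.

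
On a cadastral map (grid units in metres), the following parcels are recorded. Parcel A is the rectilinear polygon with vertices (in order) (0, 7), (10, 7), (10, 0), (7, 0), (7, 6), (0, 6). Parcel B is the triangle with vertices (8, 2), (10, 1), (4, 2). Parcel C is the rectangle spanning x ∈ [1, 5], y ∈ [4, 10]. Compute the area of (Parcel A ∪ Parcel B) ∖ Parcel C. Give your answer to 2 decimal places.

24.75

|Parcel A ∪ Parcel B| = 28.75.
|(Parcel A ∪ Parcel B) ∩ Parcel C| = 4.
|(Parcel A ∪ Parcel B) ∖ Parcel C| = 28.75 − 4 = 24.75.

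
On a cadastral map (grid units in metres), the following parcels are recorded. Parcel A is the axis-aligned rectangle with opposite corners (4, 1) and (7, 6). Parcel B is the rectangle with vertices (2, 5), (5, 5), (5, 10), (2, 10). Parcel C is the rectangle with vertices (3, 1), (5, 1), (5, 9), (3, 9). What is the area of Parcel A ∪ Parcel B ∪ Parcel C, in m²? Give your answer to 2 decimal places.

33.00

By inclusion–exclusion:
Individual areas: |Parcel A| = 15, |Parcel B| = 15, |Parcel C| = 16.
|Parcel A∩Parcel B|: x∈[4,5], y∈[5,6] → 1·1 = 1.
|Parcel A∩Parcel C|: x∈[4,5], y∈[1,6] → 1·5 = 5.
|Parcel B∩Parcel C|: x∈[3,5], y∈[5,9] → 2·4 = 8.
|Parcel A∩Parcel B∩Parcel C| = 1.
|Parcel A ∪ Parcel B ∪ Parcel C| = 46 − 14 + 1 = 33.00.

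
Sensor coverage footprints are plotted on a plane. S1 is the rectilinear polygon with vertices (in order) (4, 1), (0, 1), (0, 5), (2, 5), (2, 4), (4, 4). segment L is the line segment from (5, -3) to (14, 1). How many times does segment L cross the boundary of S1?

0

The segment lies entirely outside S1 and never meets its boundary.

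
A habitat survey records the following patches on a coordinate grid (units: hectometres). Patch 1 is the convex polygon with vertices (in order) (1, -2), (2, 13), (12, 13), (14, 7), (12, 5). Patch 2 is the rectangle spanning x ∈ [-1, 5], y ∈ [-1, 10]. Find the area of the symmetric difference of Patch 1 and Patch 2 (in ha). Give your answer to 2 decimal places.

118.29

|Patch 1| = 127, |Patch 2| = 66, |Patch 1∩Patch 2| = 37.3567.
|Patch 1 △ Patch 2| = |Patch 1| + |Patch 2| − 2·|Patch 1∩Patch 2| = 127 + 66 − 74.7134 = 118.29.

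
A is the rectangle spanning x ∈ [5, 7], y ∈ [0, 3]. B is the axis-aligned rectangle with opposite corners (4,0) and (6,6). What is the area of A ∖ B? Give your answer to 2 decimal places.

3.00

|A∩B|: x∈[5,6], y∈[0,3] → 1·3 = 3.
|A| = 6.
|A ∖ B| = |A| − |A∩B| = 6 − 3 = 3.00.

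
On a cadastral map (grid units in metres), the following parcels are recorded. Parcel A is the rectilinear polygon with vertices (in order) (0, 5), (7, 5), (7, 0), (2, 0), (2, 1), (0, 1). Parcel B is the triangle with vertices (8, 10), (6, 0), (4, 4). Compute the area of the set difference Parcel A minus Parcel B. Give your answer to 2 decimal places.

|Parcel A| = 33, |Parcel A∩Parcel B| = 8.1667.
|Parcel A ∖ Parcel B| = |Parcel A| − |Parcel A∩Parcel B| = 33 − 8.1667 = 24.83.

24.83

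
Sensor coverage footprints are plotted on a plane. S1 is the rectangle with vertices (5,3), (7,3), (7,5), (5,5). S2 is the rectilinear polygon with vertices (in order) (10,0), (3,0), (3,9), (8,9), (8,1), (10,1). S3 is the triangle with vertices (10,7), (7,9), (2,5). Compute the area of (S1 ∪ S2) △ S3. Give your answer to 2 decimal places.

40.22

|S1 ∪ S2| = 47.
|(S1 ∪ S2) ∩ S3| = 8.8917.
|(S1 ∪ S2) △ S3| = 47 + 11 − 17.7833 = 40.22.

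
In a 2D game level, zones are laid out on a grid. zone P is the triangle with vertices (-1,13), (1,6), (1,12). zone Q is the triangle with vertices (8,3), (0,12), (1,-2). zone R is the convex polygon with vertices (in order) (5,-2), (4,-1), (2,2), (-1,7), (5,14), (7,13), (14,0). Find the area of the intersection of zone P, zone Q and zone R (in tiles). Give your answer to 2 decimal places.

The intersection is the polygon with vertices (0.286,8.5), (1,9.333), (1,6).
By the shoelace formula its area is 1.19.

1.19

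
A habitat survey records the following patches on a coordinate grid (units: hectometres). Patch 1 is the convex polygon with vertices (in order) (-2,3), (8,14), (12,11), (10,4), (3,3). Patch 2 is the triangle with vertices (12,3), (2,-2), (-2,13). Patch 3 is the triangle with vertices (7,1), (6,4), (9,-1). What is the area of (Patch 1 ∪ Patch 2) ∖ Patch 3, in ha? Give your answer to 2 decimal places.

129.63

|Patch 1 ∪ Patch 2| = 130.9899.
|(Patch 1 ∪ Patch 2) ∩ Patch 3| = 1.359.
|(Patch 1 ∪ Patch 2) ∖ Patch 3| = 130.9899 − 1.359 = 129.63.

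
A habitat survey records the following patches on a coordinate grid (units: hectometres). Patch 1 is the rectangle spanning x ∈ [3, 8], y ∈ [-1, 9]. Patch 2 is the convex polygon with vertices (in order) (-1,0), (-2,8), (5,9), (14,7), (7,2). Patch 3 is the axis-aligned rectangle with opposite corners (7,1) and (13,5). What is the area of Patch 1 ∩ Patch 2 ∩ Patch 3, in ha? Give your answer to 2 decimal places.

2.64

The intersection is the polygon with vertices (7,2), (7,5), (8,5), (8,2.714).
By the shoelace formula its area is 2.64.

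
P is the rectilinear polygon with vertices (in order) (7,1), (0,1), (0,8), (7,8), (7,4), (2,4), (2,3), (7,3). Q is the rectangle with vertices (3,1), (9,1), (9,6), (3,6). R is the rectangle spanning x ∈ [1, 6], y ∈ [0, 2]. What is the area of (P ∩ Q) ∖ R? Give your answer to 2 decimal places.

|P ∩ Q| = 16.
|(P ∩ Q) ∩ R| = 3.
|(P ∩ Q) ∖ R| = 16 − 3 = 13.00.

13.00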